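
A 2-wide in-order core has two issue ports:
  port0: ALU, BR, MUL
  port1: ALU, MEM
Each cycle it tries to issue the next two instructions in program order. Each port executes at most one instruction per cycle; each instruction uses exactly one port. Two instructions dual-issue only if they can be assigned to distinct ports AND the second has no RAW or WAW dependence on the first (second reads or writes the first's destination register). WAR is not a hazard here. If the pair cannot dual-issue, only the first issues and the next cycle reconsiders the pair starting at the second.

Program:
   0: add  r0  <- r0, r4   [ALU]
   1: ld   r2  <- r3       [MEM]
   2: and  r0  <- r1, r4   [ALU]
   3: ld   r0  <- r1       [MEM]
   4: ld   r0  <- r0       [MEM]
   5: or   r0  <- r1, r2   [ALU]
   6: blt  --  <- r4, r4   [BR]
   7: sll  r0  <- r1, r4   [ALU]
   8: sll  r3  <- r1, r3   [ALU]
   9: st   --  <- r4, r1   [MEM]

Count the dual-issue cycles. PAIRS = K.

PAIRS = 3

  cy0 -> i0&i1 (add.ALU;ld.MEM) 2-wide
  cy1 -> i2 (and.ALU) WAW r0
  cy2 -> i3 (ld.MEM) no-port MEM/MEM
  cy3 -> i4 (ld.MEM) WAW r0
  cy4 -> i5&i6 (or.ALU;blt.BR) 2-wide
  cy5 -> i7&i8 (sll.ALU;sll.ALU) 2-wide
  cy6 -> i9 (st.MEM) tail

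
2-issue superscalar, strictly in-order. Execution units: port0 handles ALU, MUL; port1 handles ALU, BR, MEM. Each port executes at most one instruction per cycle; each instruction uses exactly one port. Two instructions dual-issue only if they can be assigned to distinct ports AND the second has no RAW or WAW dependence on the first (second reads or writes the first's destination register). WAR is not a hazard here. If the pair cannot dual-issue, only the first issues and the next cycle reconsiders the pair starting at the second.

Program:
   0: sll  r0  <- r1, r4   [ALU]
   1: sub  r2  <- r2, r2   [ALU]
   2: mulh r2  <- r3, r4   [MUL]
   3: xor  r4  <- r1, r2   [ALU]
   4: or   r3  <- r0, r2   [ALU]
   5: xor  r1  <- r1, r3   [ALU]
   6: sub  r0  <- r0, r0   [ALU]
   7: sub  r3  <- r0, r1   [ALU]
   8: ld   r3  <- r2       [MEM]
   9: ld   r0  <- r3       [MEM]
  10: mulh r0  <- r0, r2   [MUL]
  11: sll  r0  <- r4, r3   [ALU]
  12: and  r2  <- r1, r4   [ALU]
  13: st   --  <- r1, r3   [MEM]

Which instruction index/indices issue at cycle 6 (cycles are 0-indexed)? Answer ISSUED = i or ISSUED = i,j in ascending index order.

c0: i0+i1 sll+sub  dual
c1: i2 mulh  RAW r2
c2: i3+i4 xor+or  dual
c3: i5+i6 xor+sub  dual
c4: i7 sub  WAW r3
c5: i8 ld  no-port MEM/MEM
c6: i9 ld  RAW+WAW r0
c7: i10 mulh  WAW r0
c8: i11+i12 sll+and  dual
c9: i13 st  tail

ISSUED = 9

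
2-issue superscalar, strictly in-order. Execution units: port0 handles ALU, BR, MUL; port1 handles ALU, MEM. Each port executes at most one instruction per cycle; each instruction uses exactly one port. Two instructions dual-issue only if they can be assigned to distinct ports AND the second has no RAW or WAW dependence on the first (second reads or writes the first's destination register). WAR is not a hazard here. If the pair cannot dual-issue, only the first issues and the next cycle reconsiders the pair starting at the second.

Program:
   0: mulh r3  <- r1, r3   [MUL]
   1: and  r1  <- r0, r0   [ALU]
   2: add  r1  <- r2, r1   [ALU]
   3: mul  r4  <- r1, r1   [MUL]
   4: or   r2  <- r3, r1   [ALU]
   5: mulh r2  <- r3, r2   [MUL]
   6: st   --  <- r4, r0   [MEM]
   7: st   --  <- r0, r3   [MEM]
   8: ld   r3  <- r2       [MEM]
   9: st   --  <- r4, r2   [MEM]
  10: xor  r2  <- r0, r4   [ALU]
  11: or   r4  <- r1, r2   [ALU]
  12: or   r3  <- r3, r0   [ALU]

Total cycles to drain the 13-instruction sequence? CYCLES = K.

t=0 i0+i1:mulh/and ; dual
t=1 i2:add ; RAW r1
t=2 i3+i4:mul/or ; dual
t=3 i5+i6:mulh/st ; dual
t=4 i7:st ; no-port MEM/MEM
t=5 i8:ld ; no-port MEM/MEM
t=6 i9+i10:st/xor ; dual
t=7 i11+i12:or/or ; dual

CYCLES = 8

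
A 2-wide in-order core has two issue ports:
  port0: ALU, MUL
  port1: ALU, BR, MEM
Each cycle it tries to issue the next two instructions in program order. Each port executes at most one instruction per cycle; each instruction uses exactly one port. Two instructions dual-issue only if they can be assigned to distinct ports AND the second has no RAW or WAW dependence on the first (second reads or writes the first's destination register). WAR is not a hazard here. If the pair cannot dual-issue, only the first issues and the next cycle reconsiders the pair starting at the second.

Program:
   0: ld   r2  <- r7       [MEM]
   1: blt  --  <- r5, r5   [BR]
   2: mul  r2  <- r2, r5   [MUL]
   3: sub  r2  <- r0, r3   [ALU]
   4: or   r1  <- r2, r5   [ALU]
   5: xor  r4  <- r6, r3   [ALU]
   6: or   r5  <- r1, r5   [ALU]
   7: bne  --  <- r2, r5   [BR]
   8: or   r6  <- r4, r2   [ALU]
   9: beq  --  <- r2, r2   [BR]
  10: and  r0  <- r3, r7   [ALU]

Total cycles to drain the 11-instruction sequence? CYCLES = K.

CYCLES = 7

  cy0 -> i0 (ld) no-port MEM/BR
  cy1 -> i1/i2 (blt mul) 2-wide
  cy2 -> i3 (sub) RAW r2
  cy3 -> i4/i5 (or xor) 2-wide
  cy4 -> i6 (or) RAW r5
  cy5 -> i7/i8 (bne or) 2-wide
  cy6 -> i9/i10 (beq and) 2-wide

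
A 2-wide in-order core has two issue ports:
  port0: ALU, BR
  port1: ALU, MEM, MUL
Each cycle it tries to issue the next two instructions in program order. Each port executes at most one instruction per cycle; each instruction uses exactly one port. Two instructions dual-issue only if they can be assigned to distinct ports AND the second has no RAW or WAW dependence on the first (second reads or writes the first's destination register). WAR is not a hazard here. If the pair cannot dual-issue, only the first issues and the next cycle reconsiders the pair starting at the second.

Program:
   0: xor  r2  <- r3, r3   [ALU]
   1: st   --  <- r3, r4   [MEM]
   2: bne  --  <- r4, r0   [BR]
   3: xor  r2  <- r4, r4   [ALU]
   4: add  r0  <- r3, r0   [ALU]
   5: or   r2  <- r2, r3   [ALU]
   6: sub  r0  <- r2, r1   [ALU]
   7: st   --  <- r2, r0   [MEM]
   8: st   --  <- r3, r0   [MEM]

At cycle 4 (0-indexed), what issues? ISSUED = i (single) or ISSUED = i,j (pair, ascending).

t=0 i0/i1:xor+st ; pair
t=1 i2/i3:bne+xor ; pair
t=2 i4/i5:add+or ; pair
t=3 i6:sub ; RAW r0
t=4 i7:st ; no-port MEM/MEM
t=5 i8:st ; tail

ISSUED = 7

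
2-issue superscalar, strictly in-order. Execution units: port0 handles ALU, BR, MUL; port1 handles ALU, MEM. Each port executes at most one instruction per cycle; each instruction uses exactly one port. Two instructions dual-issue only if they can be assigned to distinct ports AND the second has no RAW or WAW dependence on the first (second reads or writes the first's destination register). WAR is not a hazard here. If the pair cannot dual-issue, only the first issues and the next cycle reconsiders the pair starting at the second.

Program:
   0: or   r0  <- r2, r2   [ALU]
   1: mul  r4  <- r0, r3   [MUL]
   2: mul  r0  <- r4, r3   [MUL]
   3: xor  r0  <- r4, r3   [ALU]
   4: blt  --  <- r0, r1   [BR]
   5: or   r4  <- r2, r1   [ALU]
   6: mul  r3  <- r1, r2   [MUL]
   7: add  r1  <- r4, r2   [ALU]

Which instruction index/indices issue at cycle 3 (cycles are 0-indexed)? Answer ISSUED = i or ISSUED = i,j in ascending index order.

#0 head=0: or.ALU i0 RAW r0
#1 head=1: mul.MUL i1 no-port MUL/MUL
#2 head=2: mul.MUL i2 WAW r0
#3 head=3: xor.ALU i3 RAW r0
#4 head=4: blt.BR;or.ALU i4/i5 pair
#5 head=6: mul.MUL;add.ALU i6/i7 pair

ISSUED = 3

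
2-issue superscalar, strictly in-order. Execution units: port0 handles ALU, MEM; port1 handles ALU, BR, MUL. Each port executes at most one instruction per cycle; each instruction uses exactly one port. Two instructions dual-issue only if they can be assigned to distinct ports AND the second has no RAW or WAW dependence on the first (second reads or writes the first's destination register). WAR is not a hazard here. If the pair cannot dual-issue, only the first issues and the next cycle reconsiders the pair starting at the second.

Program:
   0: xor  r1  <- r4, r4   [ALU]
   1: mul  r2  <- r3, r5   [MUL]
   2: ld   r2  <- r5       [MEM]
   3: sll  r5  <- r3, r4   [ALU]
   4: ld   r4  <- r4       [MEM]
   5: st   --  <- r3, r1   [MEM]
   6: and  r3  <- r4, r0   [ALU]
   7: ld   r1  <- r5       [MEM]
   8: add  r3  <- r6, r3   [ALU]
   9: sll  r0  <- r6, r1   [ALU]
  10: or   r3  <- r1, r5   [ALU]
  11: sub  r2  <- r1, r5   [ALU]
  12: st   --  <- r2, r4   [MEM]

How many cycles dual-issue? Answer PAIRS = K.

  cy0 -> i0+i1 (xor/mul) dual
  cy1 -> i2+i3 (ld/sll) dual
  cy2 -> i4 (ld) no-port MEM/MEM
  cy3 -> i5+i6 (st/and) dual
  cy4 -> i7+i8 (ld/add) dual
  cy5 -> i9+i10 (sll/or) dual
  cy6 -> i11 (sub) RAW r2
  cy7 -> i12 (st) tail

PAIRS = 5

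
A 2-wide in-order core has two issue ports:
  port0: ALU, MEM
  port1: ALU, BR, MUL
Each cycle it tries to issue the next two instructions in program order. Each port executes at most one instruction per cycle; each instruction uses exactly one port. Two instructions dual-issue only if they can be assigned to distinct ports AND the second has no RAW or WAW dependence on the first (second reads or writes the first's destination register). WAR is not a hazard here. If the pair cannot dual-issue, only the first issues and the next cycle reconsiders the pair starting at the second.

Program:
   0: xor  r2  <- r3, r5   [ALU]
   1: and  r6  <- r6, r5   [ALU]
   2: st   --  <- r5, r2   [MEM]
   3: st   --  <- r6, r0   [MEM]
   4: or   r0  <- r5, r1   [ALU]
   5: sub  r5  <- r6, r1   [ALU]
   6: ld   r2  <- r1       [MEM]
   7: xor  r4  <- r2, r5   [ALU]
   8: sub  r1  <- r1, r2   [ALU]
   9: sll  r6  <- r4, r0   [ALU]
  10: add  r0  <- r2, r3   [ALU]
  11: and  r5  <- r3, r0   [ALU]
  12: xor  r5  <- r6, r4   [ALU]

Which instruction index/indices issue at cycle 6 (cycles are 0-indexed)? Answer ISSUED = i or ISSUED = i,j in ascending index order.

ISSUED = 11

#0 head=0: xor/and i0/i1 pair
#1 head=2: st i2 no-port MEM/MEM
#2 head=3: st/or i3/i4 pair
#3 head=5: sub/ld i5/i6 pair
#4 head=7: xor/sub i7/i8 pair
#5 head=9: sll/add i9/i10 pair
#6 head=11: and i11 WAW r5
#7 head=12: xor i12 tail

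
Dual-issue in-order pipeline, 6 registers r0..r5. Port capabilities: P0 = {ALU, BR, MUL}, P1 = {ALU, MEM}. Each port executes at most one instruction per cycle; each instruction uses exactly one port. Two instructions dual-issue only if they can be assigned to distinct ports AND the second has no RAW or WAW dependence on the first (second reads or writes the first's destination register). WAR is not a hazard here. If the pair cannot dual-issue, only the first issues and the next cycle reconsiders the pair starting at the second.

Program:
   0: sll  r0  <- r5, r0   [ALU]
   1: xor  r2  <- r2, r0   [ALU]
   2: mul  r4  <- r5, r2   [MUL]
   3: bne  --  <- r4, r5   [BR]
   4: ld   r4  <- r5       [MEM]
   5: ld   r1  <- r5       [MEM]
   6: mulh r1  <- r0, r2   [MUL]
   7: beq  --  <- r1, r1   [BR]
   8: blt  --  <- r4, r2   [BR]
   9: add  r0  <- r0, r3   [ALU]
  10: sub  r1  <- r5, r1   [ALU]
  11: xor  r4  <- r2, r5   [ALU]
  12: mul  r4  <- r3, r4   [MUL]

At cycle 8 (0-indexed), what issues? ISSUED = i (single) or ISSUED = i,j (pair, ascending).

ISSUED = 10,11

0. sll @i0  | RAW r0
1. xor @i1  | RAW r2
2. mul @i2  | no-port MUL/BR
3. bne/ld @i3+i4  | dual
4. ld @i5  | WAW r1
5. mulh @i6  | no-port MUL/BR
6. beq @i7  | no-port BR/BR
7. blt/add @i8+i9  | dual
8. sub/xor @i10+i11  | dual
9. mul @i12  | tail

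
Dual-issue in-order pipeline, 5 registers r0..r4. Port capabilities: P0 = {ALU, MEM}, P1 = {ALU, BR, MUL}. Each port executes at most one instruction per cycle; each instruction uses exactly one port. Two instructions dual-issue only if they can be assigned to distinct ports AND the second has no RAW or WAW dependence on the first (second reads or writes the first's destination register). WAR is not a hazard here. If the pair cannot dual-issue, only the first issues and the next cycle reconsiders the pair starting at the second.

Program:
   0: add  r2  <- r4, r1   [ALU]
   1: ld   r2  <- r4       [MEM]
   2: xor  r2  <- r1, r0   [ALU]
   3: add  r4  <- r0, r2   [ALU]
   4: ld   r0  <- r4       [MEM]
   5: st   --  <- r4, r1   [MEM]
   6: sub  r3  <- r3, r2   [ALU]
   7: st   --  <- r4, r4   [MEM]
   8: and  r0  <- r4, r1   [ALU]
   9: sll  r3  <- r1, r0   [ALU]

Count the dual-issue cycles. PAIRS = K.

[0] i0  add  -- WAW r2
[1] i1  ld  -- WAW r2
[2] i2  xor  -- RAW r2
[3] i3  add  -- RAW r4
[4] i4  ld  -- no-port MEM/MEM
[5] i5,i6  st;sub  -- pair
[6] i7,i8  st;and  -- pair
[7] i9  sll  -- tail

PAIRS = 2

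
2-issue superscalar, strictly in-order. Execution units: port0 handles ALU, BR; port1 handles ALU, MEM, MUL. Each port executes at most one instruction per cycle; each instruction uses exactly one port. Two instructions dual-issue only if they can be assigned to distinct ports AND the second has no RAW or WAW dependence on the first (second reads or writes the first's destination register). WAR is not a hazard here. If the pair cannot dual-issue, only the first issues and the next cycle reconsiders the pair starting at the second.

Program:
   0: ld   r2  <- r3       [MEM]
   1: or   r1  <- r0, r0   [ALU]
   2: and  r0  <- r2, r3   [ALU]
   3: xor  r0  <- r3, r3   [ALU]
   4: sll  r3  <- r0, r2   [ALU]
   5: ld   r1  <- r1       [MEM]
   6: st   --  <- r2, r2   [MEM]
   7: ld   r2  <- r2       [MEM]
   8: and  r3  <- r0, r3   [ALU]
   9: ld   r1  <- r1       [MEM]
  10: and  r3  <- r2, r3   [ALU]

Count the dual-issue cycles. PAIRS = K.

  cy0 -> i0,i1 (ld+or) dual
  cy1 -> i2 (and) WAW r0
  cy2 -> i3 (xor) RAW r0
  cy3 -> i4,i5 (sll+ld) dual
  cy4 -> i6 (st) no-port MEM/MEM
  cy5 -> i7,i8 (ld+and) dual
  cy6 -> i9,i10 (ld+and) dual

PAIRS = 4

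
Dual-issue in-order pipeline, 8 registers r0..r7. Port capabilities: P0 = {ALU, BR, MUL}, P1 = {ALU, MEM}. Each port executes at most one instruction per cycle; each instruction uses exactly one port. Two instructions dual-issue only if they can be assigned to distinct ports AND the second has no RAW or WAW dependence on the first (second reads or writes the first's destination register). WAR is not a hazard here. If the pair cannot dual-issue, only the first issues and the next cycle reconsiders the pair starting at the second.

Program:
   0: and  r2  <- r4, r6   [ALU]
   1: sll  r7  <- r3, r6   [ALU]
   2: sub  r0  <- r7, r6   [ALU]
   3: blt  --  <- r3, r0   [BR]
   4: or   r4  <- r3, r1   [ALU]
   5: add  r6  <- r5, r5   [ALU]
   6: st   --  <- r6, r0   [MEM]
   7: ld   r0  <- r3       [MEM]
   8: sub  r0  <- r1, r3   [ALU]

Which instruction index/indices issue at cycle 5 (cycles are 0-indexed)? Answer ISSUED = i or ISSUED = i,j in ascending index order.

0. and.ALU+sll.ALU @i0,i1  | pair
1. sub.ALU @i2  | RAW r0
2. blt.BR+or.ALU @i3,i4  | pair
3. add.ALU @i5  | RAW r6
4. st.MEM @i6  | no-port MEM/MEM
5. ld.MEM @i7  | WAW r0
6. sub.ALU @i8  | tail

ISSUED = 7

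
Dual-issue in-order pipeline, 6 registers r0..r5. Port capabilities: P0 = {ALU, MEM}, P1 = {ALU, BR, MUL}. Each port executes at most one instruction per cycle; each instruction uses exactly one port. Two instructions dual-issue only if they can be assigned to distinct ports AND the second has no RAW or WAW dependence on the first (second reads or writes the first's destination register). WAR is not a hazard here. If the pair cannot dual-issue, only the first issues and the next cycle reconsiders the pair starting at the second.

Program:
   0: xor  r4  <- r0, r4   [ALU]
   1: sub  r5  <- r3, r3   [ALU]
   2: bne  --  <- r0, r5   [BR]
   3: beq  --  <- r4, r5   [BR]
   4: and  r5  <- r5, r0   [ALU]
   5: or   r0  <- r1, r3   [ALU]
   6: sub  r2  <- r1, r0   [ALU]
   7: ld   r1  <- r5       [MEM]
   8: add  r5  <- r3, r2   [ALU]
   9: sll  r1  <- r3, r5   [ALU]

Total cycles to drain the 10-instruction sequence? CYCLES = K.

CYCLES = 7

c0: i0,i1 xor.ALU;sub.ALU  pair
c1: i2 bne.BR  no-port BR/BR
c2: i3,i4 beq.BR;and.ALU  pair
c3: i5 or.ALU  RAW r0
c4: i6,i7 sub.ALU;ld.MEM  pair
c5: i8 add.ALU  RAW r5
c6: i9 sll.ALU  tail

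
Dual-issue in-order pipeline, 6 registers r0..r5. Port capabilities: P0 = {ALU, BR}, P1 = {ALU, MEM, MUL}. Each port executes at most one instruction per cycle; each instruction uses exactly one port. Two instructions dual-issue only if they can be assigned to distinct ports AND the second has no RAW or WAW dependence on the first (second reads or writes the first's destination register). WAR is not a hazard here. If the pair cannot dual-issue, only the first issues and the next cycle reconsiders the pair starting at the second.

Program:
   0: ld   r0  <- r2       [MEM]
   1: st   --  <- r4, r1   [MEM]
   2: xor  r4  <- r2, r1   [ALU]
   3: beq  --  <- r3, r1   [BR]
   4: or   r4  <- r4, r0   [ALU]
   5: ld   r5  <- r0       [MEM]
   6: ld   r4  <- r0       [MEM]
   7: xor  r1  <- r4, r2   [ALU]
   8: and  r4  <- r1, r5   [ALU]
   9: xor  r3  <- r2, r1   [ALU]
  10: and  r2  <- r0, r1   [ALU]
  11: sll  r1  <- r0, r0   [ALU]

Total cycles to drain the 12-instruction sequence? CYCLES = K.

CYCLES = 8

#0 head=0: ld i0 no-port MEM/MEM
#1 head=1: st/xor i1&i2 dual
#2 head=3: beq/or i3&i4 dual
#3 head=5: ld i5 no-port MEM/MEM
#4 head=6: ld i6 RAW r4
#5 head=7: xor i7 RAW r1
#6 head=8: and/xor i8&i9 dual
#7 head=10: and/sll i10&i11 dual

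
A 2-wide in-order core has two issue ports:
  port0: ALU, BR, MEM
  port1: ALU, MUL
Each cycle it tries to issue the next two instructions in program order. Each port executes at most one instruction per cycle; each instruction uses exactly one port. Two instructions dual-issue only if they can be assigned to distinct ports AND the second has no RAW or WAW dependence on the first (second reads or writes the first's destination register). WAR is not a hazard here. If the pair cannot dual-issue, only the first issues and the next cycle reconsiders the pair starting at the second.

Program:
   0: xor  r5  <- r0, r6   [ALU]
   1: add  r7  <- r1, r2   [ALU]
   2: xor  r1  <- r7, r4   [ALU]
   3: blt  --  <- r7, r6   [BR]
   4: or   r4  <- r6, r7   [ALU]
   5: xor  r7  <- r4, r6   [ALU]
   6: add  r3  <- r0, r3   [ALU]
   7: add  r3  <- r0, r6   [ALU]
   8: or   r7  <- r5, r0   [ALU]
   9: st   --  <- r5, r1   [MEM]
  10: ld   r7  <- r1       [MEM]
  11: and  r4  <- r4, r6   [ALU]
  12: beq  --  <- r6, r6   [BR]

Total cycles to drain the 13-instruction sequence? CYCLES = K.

CYCLES = 8

0. xor.ALU/add.ALU @i0&i1  | pair
1. xor.ALU/blt.BR @i2&i3  | pair
2. or.ALU @i4  | RAW r4
3. xor.ALU/add.ALU @i5&i6  | pair
4. add.ALU/or.ALU @i7&i8  | pair
5. st.MEM @i9  | no-port MEM/MEM
6. ld.MEM/and.ALU @i10&i11  | pair
7. beq.BR @i12  | tail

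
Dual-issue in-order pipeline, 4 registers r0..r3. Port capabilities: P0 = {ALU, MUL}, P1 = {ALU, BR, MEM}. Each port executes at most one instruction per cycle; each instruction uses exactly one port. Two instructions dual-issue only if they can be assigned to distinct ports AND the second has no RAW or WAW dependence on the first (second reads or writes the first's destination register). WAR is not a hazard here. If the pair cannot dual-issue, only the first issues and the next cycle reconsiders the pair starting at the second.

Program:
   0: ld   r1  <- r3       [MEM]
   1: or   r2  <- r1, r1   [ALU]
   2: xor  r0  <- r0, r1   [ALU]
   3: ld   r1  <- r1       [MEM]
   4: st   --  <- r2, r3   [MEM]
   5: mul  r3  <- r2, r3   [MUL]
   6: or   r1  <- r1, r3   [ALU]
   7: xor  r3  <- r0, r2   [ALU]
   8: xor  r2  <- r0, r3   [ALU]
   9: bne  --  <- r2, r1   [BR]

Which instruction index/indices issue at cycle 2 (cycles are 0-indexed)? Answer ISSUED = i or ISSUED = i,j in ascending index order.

ISSUED = 3

[0] i0  ld  -- RAW r1
[1] i1,i2  or;xor  -- pair
[2] i3  ld  -- no-port MEM/MEM
[3] i4,i5  st;mul  -- pair
[4] i6,i7  or;xor  -- pair
[5] i8  xor  -- RAW r2
[6] i9  bne  -- tail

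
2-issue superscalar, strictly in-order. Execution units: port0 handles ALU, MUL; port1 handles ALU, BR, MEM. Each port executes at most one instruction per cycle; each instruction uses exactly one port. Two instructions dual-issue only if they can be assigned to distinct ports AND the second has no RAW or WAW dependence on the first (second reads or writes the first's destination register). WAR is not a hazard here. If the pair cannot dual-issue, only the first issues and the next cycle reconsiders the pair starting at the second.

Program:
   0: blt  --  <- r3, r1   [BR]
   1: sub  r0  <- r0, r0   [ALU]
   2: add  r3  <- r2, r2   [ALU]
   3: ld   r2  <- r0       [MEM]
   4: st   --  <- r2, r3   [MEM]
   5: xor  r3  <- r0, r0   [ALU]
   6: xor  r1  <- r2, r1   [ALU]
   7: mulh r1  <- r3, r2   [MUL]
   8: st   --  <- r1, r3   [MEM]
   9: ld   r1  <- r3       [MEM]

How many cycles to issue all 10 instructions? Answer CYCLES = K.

CYCLES = 7

  cy0 -> i0/i1 (blt sub) 2-wide
  cy1 -> i2/i3 (add ld) 2-wide
  cy2 -> i4/i5 (st xor) 2-wide
  cy3 -> i6 (xor) WAW r1
  cy4 -> i7 (mulh) RAW r1
  cy5 -> i8 (st) no-port MEM/MEM
  cy6 -> i9 (ld) tail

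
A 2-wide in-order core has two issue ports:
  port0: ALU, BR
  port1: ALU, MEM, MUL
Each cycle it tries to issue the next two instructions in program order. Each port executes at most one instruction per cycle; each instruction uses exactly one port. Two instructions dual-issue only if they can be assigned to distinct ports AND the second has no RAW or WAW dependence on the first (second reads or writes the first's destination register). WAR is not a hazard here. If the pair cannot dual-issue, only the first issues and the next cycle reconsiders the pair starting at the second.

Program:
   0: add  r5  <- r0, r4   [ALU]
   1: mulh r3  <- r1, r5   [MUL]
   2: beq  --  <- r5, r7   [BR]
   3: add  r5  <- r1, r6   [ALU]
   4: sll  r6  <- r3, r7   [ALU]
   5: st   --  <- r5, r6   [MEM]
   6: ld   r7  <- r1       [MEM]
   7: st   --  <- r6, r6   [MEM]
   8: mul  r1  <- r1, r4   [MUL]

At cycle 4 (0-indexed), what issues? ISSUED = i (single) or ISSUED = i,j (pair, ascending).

ISSUED = 6

c0: i0 add.ALU  RAW r5
c1: i1+i2 mulh.MUL+beq.BR  2-wide
c2: i3+i4 add.ALU+sll.ALU  2-wide
c3: i5 st.MEM  no-port MEM/MEM
c4: i6 ld.MEM  no-port MEM/MEM
c5: i7 st.MEM  no-port MEM/MUL
c6: i8 mul.MUL  tail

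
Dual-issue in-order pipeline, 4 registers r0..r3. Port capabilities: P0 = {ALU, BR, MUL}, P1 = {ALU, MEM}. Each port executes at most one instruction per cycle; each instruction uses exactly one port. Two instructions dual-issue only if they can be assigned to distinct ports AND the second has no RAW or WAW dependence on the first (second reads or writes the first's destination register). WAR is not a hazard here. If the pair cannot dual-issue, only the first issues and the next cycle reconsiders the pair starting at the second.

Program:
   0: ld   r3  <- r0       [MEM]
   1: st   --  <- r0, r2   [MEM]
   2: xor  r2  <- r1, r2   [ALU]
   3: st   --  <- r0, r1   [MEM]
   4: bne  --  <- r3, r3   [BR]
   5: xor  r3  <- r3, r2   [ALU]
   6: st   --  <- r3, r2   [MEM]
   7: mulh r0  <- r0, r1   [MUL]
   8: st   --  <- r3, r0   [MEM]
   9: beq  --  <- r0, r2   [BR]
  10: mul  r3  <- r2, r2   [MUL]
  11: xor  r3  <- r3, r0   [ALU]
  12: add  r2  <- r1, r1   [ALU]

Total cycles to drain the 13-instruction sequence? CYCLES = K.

CYCLES = 8

  cy0 -> i0 (ld.MEM) no-port MEM/MEM
  cy1 -> i1/i2 (st.MEM;xor.ALU) pair
  cy2 -> i3/i4 (st.MEM;bne.BR) pair
  cy3 -> i5 (xor.ALU) RAW r3
  cy4 -> i6/i7 (st.MEM;mulh.MUL) pair
  cy5 -> i8/i9 (st.MEM;beq.BR) pair
  cy6 -> i10 (mul.MUL) RAW+WAW r3
  cy7 -> i11/i12 (xor.ALU;add.ALU) pair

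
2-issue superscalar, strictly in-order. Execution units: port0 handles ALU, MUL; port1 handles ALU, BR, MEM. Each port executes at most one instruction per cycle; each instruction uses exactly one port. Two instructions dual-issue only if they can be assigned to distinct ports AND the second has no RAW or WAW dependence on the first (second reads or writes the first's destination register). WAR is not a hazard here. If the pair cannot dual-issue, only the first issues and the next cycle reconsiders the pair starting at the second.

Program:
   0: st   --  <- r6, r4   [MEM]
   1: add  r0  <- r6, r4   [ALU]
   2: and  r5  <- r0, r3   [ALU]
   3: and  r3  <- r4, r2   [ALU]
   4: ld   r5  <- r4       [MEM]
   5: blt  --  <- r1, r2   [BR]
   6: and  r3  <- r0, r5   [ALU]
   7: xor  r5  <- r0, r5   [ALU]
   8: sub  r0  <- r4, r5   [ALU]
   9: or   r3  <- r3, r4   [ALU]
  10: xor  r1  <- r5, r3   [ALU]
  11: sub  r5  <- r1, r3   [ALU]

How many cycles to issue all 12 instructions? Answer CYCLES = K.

c0: i0&i1 st.MEM/add.ALU  pair
c1: i2&i3 and.ALU/and.ALU  pair
c2: i4 ld.MEM  no-port MEM/BR
c3: i5&i6 blt.BR/and.ALU  pair
c4: i7 xor.ALU  RAW r5
c5: i8&i9 sub.ALU/or.ALU  pair
c6: i10 xor.ALU  RAW r1
c7: i11 sub.ALU  tail

CYCLES = 8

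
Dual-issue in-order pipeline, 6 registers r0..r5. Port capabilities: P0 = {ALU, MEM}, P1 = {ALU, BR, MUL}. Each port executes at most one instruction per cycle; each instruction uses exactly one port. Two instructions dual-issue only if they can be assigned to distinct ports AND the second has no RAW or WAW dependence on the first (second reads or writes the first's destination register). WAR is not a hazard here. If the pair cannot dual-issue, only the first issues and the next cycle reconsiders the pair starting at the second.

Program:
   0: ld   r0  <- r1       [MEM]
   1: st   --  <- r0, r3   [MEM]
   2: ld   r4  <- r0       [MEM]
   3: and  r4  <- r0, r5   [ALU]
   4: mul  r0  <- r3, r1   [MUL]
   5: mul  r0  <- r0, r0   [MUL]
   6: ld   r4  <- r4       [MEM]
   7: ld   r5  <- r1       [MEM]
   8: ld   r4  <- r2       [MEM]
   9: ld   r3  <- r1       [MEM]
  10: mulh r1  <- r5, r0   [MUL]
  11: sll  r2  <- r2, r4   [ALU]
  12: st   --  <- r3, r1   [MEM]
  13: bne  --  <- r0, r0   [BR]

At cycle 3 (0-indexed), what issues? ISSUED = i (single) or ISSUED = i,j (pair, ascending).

0. ld.MEM @i0  | no-port MEM/MEM
1. st.MEM @i1  | no-port MEM/MEM
2. ld.MEM @i2  | WAW r4
3. and.ALU/mul.MUL @i3,i4  | 2-wide
4. mul.MUL/ld.MEM @i5,i6  | 2-wide
5. ld.MEM @i7  | no-port MEM/MEM
6. ld.MEM @i8  | no-port MEM/MEM
7. ld.MEM/mulh.MUL @i9,i10  | 2-wide
8. sll.ALU/st.MEM @i11,i12  | 2-wide
9. bne.BR @i13  | tail

ISSUED = 3,4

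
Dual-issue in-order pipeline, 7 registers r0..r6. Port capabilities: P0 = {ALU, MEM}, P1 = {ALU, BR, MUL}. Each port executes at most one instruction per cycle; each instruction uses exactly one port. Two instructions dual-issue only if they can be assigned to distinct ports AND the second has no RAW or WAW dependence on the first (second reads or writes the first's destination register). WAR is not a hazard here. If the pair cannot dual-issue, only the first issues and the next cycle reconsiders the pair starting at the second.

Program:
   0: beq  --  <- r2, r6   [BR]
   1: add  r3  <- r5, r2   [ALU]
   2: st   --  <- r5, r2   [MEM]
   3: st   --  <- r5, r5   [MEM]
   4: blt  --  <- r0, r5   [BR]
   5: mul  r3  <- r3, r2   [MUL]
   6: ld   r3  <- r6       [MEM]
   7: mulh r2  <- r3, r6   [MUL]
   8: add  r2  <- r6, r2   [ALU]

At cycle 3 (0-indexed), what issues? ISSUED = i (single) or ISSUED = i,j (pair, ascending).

0. beq.BR/add.ALU @i0&i1  | pair
1. st.MEM @i2  | no-port MEM/MEM
2. st.MEM/blt.BR @i3&i4  | pair
3. mul.MUL @i5  | WAW r3
4. ld.MEM @i6  | RAW r3
5. mulh.MUL @i7  | RAW+WAW r2
6. add.ALU @i8  | tail

ISSUED = 5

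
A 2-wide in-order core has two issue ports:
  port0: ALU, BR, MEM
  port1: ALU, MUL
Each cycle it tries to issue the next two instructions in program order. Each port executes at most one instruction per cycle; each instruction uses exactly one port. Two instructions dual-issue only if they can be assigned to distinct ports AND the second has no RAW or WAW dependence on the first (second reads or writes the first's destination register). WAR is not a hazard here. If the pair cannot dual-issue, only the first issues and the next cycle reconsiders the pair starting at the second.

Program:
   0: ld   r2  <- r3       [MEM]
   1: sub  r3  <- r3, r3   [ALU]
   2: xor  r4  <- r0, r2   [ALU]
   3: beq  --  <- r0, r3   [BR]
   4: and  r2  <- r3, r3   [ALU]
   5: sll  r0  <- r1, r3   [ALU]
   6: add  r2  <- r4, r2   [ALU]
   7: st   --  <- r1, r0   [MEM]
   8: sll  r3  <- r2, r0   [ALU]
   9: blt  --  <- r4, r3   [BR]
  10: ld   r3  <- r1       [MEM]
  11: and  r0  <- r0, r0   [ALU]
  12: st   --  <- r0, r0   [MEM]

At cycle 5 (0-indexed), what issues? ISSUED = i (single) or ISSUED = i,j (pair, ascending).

[0] i0+i1  ld sub  -- pair
[1] i2+i3  xor beq  -- pair
[2] i4+i5  and sll  -- pair
[3] i6+i7  add st  -- pair
[4] i8  sll  -- RAW r3
[5] i9  blt  -- no-port BR/MEM
[6] i10+i11  ld and  -- pair
[7] i12  st  -- tail

ISSUED = 9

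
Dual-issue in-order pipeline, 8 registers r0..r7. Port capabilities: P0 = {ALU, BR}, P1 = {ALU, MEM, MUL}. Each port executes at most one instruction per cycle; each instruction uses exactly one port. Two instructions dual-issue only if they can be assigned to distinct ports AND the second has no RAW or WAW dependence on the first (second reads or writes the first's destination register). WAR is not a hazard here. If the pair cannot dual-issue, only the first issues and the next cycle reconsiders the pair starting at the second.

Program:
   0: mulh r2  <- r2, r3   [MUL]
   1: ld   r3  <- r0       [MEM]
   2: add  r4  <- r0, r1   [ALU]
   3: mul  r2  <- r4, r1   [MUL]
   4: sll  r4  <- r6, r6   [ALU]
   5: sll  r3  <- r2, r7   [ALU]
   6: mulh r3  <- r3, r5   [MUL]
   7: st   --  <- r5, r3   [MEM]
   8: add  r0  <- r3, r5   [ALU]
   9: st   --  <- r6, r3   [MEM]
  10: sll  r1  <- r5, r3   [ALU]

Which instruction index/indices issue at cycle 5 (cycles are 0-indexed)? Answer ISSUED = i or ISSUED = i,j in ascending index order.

ISSUED = 7,8

#0 head=0: mulh i0 no-port MUL/MEM
#1 head=1: ld add i1+i2 dual
#2 head=3: mul sll i3+i4 dual
#3 head=5: sll i5 RAW+WAW r3
#4 head=6: mulh i6 no-port MUL/MEM
#5 head=7: st add i7+i8 dual
#6 head=9: st sll i9+i10 dual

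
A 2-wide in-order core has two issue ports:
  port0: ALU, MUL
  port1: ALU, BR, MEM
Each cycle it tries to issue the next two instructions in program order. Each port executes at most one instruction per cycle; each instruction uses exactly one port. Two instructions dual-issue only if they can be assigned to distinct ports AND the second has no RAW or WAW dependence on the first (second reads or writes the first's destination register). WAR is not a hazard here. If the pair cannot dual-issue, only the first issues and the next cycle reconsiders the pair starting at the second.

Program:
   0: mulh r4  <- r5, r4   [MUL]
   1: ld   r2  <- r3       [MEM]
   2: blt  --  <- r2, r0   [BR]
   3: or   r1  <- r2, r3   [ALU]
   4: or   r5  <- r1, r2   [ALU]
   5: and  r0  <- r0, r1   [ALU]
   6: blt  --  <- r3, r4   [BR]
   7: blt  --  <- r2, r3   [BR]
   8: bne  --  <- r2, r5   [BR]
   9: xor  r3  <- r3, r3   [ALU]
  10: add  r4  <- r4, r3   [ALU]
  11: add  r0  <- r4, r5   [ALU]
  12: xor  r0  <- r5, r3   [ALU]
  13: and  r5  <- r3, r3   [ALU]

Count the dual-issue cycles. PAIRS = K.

t=0 i0,i1:mulh+ld ; dual
t=1 i2,i3:blt+or ; dual
t=2 i4,i5:or+and ; dual
t=3 i6:blt ; no-port BR/BR
t=4 i7:blt ; no-port BR/BR
t=5 i8,i9:bne+xor ; dual
t=6 i10:add ; RAW r4
t=7 i11:add ; WAW r0
t=8 i12,i13:xor+and ; dual

PAIRS = 5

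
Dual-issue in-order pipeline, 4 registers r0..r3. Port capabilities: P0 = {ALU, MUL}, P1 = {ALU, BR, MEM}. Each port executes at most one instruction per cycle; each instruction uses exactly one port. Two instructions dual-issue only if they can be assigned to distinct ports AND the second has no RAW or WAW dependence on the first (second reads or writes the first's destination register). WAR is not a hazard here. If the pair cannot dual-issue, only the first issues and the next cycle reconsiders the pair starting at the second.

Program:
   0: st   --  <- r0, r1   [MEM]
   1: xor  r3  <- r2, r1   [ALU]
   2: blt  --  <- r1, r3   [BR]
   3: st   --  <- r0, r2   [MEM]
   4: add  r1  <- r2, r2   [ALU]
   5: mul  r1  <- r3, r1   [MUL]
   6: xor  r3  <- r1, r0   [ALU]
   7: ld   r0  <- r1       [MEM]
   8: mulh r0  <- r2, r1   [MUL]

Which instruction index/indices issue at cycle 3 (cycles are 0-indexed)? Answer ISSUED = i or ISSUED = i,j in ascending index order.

ISSUED = 5

  cy0 -> i0+i1 (st;xor) pair
  cy1 -> i2 (blt) no-port BR/MEM
  cy2 -> i3+i4 (st;add) pair
  cy3 -> i5 (mul) RAW r1
  cy4 -> i6+i7 (xor;ld) pair
  cy5 -> i8 (mulh) tail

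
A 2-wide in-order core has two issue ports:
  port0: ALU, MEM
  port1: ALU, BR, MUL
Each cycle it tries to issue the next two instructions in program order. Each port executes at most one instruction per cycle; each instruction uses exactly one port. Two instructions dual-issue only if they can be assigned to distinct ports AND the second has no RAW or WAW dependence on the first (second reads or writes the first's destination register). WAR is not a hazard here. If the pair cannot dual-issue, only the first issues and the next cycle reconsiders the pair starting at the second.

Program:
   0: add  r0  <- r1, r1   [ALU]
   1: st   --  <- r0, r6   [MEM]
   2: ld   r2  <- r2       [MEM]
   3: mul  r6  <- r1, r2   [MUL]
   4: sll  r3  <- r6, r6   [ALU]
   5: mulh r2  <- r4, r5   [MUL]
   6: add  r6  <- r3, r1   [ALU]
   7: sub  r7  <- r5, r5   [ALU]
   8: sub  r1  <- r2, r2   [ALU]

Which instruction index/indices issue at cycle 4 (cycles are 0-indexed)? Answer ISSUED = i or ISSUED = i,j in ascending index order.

  cy0 -> i0 (add.ALU) RAW r0
  cy1 -> i1 (st.MEM) no-port MEM/MEM
  cy2 -> i2 (ld.MEM) RAW r2
  cy3 -> i3 (mul.MUL) RAW r6
  cy4 -> i4,i5 (sll.ALU/mulh.MUL) dual
  cy5 -> i6,i7 (add.ALU/sub.ALU) dual
  cy6 -> i8 (sub.ALU) tail

ISSUED = 4,5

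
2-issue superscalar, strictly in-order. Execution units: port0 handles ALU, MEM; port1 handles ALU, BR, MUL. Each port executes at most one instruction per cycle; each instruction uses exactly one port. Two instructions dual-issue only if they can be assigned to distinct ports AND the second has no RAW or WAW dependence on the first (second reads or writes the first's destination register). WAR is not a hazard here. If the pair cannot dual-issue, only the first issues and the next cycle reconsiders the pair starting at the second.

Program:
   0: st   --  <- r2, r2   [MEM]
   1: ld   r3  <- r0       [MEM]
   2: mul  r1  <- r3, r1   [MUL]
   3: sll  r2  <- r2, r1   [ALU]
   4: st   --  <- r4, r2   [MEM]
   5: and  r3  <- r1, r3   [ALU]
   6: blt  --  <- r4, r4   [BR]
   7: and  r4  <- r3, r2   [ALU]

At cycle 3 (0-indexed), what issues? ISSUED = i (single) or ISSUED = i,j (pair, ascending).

ISSUED = 3

t=0 i0:st.MEM ; no-port MEM/MEM
t=1 i1:ld.MEM ; RAW r3
t=2 i2:mul.MUL ; RAW r1
t=3 i3:sll.ALU ; RAW r2
t=4 i4&i5:st.MEM/and.ALU ; 2-wide
t=5 i6&i7:blt.BR/and.ALU ; 2-wide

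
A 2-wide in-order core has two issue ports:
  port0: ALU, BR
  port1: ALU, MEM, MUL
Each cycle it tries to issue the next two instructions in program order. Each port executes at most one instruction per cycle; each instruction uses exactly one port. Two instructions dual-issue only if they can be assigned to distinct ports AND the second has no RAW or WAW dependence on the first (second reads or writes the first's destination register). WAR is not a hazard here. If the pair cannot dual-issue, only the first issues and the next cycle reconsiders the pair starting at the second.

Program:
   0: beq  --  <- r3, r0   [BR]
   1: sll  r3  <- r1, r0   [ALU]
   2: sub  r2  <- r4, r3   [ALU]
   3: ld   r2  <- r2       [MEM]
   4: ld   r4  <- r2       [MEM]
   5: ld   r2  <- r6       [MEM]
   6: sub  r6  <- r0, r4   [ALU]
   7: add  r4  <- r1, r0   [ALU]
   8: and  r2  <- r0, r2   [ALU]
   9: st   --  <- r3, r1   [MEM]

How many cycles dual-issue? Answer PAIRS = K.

[0] i0,i1  beq sll  -- 2-wide
[1] i2  sub  -- RAW+WAW r2
[2] i3  ld  -- no-port MEM/MEM
[3] i4  ld  -- no-port MEM/MEM
[4] i5,i6  ld sub  -- 2-wide
[5] i7,i8  add and  -- 2-wide
[6] i9  st  -- tail

PAIRS = 3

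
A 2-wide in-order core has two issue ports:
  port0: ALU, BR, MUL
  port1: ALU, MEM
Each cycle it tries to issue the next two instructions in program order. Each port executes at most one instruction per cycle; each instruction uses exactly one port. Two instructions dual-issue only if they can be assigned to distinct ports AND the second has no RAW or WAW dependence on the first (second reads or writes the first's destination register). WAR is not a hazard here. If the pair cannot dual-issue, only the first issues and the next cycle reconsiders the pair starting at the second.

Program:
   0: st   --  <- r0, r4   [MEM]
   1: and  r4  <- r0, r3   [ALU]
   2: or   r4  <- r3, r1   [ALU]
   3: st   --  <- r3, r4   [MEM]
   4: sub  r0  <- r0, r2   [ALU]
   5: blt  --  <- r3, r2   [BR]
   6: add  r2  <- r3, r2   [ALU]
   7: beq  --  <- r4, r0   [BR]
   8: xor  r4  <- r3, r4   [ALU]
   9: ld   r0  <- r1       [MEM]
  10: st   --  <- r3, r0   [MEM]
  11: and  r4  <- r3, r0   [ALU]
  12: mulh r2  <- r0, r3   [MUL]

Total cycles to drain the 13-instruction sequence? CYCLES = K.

CYCLES = 8

0. st.MEM;and.ALU @i0,i1  | dual
1. or.ALU @i2  | RAW r4
2. st.MEM;sub.ALU @i3,i4  | dual
3. blt.BR;add.ALU @i5,i6  | dual
4. beq.BR;xor.ALU @i7,i8  | dual
5. ld.MEM @i9  | no-port MEM/MEM
6. st.MEM;and.ALU @i10,i11  | dual
7. mulh.MUL @i12  | tail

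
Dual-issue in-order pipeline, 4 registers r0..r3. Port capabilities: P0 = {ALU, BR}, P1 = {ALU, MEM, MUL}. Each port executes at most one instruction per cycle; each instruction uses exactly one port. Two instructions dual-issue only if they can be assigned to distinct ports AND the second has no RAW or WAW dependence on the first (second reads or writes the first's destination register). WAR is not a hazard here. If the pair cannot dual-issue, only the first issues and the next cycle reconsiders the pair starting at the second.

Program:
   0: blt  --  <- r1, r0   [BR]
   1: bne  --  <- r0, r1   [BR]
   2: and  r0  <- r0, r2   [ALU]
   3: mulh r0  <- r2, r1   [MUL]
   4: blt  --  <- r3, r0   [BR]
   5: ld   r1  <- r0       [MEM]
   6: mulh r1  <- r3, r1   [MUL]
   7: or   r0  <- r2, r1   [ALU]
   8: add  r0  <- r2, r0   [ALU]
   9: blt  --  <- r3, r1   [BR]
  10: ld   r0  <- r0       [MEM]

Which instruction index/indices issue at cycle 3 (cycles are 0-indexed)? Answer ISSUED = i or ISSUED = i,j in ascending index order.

0. blt @i0  | no-port BR/BR
1. bne+and @i1+i2  | dual
2. mulh @i3  | RAW r0
3. blt+ld @i4+i5  | dual
4. mulh @i6  | RAW r1
5. or @i7  | RAW+WAW r0
6. add+blt @i8+i9  | dual
7. ld @i10  | tail

ISSUED = 4,5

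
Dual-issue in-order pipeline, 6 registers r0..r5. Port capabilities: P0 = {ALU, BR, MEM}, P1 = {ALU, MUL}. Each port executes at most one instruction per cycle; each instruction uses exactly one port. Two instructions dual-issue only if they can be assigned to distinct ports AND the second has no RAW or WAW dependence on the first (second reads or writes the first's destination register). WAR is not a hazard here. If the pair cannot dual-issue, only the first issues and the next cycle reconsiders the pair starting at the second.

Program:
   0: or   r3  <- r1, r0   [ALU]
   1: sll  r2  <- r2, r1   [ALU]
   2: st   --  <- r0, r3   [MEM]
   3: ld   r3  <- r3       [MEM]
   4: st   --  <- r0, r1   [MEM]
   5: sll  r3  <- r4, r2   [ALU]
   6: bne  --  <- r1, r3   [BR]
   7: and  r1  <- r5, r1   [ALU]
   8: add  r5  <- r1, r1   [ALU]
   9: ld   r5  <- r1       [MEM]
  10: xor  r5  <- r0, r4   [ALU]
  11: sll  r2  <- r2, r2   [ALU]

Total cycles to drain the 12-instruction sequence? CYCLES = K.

CYCLES = 8

#0 head=0: or sll i0/i1 2-wide
#1 head=2: st i2 no-port MEM/MEM
#2 head=3: ld i3 no-port MEM/MEM
#3 head=4: st sll i4/i5 2-wide
#4 head=6: bne and i6/i7 2-wide
#5 head=8: add i8 WAW r5
#6 head=9: ld i9 WAW r5
#7 head=10: xor sll i10/i11 2-wide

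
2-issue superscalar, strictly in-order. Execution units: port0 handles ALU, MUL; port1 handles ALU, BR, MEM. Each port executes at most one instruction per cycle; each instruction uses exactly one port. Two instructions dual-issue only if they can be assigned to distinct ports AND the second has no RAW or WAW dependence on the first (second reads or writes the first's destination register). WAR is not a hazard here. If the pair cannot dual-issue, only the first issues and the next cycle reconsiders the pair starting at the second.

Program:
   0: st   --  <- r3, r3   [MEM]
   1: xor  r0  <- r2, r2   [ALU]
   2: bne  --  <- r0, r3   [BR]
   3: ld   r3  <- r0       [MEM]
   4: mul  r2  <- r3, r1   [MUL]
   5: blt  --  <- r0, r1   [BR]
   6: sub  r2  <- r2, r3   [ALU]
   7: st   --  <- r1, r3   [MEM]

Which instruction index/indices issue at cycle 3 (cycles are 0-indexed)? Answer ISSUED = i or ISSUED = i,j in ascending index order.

ISSUED = 4,5

c0: i0,i1 st.MEM;xor.ALU  dual
c1: i2 bne.BR  no-port BR/MEM
c2: i3 ld.MEM  RAW r3
c3: i4,i5 mul.MUL;blt.BR  dual
c4: i6,i7 sub.ALU;st.MEM  dual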